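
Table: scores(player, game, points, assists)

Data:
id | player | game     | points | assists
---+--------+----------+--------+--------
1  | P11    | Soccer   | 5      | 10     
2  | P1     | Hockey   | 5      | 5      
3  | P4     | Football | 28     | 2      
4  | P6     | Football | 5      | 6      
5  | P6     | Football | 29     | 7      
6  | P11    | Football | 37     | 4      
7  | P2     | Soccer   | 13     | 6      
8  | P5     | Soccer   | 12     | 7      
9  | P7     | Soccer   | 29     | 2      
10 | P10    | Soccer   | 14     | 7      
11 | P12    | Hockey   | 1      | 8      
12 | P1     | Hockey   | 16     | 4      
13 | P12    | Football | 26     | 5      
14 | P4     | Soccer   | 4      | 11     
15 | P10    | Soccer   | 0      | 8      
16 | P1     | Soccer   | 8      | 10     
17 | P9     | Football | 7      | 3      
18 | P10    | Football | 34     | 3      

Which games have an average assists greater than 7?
SELECT game, AVG(assists)
FROM scores
GROUP BY game
HAVING AVG(assists) > 7

Result:
  Soccer: avg=7.63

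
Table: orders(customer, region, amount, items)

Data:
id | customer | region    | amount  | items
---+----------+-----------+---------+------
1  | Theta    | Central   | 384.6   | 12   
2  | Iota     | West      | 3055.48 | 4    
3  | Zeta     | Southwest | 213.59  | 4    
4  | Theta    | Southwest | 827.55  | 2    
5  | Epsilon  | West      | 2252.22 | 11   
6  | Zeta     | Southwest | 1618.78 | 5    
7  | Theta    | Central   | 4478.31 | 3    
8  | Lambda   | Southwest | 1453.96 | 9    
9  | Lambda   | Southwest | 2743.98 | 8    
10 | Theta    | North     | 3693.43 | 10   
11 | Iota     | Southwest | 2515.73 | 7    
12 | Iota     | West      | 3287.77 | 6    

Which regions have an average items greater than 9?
SELECT region, AVG(items)
FROM orders
GROUP BY region
HAVING AVG(items) > 9

Result:
  North: avg=10.00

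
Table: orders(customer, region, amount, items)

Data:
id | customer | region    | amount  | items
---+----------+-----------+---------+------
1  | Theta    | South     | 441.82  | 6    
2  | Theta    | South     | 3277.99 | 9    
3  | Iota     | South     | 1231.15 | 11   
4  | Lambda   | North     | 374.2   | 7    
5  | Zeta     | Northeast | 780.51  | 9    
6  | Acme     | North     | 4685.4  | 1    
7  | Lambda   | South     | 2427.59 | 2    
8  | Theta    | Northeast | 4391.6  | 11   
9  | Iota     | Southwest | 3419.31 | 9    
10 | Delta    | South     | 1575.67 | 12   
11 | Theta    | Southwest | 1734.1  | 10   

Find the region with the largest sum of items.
SELECT region, SUM(items) as val
FROM orders
GROUP BY region
ORDER BY val DESC
LIMIT 1

Result: South with sum(items) = 40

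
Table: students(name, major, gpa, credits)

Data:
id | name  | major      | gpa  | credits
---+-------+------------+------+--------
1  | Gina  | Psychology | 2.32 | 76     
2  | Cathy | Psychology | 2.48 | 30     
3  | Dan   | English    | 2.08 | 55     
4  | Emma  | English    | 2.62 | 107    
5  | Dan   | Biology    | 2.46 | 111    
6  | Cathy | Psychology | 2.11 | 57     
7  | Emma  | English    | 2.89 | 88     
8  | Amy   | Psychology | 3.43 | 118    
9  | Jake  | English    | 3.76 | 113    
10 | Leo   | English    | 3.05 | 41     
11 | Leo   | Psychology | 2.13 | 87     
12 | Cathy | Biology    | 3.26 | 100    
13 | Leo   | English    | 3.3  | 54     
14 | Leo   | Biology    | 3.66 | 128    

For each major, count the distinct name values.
SELECT major, COUNT(DISTINCT name)
FROM students
GROUP BY major

Result:
  Biology: 3 distinct
  English: 4 distinct
  Psychology: 4 distinct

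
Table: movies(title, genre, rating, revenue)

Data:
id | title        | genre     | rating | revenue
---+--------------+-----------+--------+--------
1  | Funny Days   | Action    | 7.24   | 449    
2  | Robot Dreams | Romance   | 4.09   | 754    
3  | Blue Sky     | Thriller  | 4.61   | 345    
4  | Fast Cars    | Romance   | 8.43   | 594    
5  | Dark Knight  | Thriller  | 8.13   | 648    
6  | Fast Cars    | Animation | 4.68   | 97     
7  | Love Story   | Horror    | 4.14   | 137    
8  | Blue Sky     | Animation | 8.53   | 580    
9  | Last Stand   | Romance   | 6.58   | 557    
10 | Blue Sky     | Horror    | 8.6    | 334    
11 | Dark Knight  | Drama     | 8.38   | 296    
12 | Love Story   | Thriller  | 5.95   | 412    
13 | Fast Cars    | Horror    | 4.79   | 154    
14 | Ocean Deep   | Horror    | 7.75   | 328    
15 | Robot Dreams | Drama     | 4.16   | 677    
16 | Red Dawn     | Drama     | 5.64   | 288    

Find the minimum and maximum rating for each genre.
SELECT genre, MIN(rating), MAX(rating)
FROM movies
GROUP BY genre

Result:
  Action: min=7.24, max=7.24
  Animation: min=4.68, max=8.53
  Drama: min=4.16, max=8.38
  Horror: min=4.14, max=8.60
  Romance: min=4.09, max=8.43
  Thriller: min=4.61, max=8.13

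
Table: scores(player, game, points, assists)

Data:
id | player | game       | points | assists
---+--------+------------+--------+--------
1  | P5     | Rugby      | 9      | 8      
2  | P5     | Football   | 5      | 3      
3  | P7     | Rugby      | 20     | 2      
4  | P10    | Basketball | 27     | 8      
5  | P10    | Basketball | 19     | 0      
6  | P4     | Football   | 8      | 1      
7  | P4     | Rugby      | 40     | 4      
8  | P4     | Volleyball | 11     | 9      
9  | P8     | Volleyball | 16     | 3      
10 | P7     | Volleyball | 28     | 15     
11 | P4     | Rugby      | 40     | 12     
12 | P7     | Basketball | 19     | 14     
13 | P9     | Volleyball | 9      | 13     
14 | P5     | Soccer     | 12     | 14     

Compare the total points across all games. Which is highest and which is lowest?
SELECT game, SUM(points)
FROM scores
GROUP BY game
ORDER BY SUM(points)

All groups:
  Soccer: 12
  Football: 13
  Volleyball: 64
  Basketball: 65
  Rugby: 109

Highest: Rugby (109)
Lowest: Soccer (12)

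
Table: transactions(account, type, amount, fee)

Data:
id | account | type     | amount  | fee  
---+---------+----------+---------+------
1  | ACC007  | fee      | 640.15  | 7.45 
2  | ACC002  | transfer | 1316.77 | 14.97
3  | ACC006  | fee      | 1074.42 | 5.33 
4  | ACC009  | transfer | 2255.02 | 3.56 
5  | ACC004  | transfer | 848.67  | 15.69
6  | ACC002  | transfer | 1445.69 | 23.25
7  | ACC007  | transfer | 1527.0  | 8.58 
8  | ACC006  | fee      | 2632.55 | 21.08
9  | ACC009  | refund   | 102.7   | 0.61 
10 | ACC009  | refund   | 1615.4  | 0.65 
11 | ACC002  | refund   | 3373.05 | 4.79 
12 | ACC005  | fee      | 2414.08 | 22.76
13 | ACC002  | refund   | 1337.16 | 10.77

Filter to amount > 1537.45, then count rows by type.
SELECT type, COUNT(*)
FROM transactions
WHERE amount > 1537.45
GROUP BY type

Note: WHERE filters rows before grouping.

Result:
  fee: 2
  refund: 2
  transfer: 1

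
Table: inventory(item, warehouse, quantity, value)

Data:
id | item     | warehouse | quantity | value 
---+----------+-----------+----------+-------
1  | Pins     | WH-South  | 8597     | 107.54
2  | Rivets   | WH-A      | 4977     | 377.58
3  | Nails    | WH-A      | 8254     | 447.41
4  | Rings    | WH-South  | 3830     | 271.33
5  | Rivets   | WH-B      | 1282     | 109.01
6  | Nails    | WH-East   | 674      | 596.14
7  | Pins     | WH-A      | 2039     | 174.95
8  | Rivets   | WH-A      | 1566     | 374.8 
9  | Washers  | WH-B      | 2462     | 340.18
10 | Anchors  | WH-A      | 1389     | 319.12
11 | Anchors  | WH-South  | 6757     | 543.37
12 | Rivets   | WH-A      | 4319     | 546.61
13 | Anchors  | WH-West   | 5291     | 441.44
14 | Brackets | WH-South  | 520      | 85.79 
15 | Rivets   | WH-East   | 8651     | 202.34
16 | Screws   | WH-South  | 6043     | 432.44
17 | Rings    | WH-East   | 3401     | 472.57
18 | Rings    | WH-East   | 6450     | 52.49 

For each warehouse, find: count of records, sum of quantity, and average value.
SELECT warehouse,
       COUNT(*) as cnt,
       SUM(quantity) as total_quantity,
       AVG(value) as avg_value
FROM inventory
GROUP BY warehouse

Result:
  WH-A: 6 records, 22544 total quantity, 373.41 avg value
  WH-B: 2 records, 3744 total quantity, 224.60 avg value
  WH-East: 4 records, 19176 total quantity, 330.89 avg value
  WH-South: 5 records, 25747 total quantity, 288.09 avg value
  WH-West: 1 records, 5291 total quantity, 441.44 avg value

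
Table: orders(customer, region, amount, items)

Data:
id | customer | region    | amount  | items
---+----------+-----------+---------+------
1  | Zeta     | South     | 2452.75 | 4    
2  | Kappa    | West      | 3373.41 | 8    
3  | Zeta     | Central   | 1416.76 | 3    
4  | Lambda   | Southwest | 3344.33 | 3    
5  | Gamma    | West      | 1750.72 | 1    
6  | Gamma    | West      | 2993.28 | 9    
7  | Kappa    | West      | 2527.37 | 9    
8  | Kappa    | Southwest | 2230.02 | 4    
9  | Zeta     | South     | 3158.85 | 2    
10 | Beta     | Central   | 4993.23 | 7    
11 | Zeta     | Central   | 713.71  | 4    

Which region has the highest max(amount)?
SELECT region, MAX(amount) as val
FROM orders
GROUP BY region
ORDER BY val DESC
LIMIT 1

Result: Central with max(amount) = 4993.23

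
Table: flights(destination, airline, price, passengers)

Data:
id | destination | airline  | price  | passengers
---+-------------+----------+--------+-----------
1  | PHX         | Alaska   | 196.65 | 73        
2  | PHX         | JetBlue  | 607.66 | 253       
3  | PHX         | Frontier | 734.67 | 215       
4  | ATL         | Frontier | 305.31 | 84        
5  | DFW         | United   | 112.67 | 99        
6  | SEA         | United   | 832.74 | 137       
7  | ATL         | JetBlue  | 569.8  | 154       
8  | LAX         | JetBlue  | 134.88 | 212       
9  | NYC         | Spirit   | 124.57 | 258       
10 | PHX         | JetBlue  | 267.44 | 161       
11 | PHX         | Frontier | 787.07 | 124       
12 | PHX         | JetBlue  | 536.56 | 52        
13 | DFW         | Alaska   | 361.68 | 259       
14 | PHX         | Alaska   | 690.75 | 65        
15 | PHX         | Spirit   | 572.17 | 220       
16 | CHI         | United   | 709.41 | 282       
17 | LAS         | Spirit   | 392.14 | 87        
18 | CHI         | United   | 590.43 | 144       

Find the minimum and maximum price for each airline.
SELECT airline, MIN(price), MAX(price)
FROM flights
GROUP BY airline

Result:
  Alaska: min=196.65, max=690.75
  Frontier: min=305.31, max=787.07
  JetBlue: min=134.88, max=607.66
  Spirit: min=124.57, max=572.17
  United: min=112.67, max=832.74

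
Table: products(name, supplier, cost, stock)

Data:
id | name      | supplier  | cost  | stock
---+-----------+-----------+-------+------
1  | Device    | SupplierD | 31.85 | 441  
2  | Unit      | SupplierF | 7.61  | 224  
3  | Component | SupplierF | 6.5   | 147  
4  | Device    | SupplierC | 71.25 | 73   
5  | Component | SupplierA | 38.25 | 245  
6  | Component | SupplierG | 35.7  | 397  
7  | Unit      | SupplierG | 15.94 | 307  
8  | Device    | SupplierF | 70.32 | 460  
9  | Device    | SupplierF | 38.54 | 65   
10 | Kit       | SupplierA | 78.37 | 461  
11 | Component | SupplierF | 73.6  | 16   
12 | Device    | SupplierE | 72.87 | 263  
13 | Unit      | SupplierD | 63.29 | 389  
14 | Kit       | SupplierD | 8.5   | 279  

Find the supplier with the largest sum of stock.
SELECT supplier, SUM(stock) as val
FROM products
GROUP BY supplier
ORDER BY val DESC
LIMIT 1

Result: SupplierD with sum(stock) = 1109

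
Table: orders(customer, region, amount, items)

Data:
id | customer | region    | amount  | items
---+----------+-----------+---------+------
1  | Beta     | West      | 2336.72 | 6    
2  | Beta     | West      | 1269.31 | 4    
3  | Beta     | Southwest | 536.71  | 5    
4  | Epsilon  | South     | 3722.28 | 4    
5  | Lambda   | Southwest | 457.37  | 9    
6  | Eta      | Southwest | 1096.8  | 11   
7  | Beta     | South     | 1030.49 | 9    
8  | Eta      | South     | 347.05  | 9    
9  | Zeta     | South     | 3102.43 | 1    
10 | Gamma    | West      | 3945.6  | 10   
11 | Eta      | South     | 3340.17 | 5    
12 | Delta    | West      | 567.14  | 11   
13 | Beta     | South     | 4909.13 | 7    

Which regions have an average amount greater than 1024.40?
SELECT region, AVG(amount)
FROM orders
GROUP BY region
HAVING AVG(amount) > 1024.40

Result:
  South: avg=2741.93
  West: avg=2029.69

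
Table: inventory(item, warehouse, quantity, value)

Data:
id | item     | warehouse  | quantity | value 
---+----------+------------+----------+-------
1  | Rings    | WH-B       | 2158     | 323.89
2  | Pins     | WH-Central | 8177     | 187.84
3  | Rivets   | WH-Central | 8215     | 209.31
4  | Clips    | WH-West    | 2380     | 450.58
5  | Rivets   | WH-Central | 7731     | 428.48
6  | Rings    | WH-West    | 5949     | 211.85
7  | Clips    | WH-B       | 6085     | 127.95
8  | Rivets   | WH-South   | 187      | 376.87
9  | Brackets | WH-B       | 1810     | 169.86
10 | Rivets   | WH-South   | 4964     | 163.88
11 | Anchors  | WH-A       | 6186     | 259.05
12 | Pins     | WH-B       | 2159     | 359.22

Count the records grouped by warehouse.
SELECT warehouse, COUNT(*) as count
FROM inventory
GROUP BY warehouse

Result:
  WH-A: 1
  WH-B: 4
  WH-Central: 3
  WH-South: 2
  WH-West: 2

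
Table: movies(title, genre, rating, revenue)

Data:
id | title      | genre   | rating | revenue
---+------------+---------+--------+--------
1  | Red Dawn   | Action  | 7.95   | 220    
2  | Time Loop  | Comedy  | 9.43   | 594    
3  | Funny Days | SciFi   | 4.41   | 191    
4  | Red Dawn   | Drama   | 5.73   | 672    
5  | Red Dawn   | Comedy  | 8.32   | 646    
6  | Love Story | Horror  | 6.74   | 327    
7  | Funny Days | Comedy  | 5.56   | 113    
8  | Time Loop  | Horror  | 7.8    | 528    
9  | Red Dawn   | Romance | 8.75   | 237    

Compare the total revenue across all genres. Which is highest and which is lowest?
SELECT genre, SUM(revenue)
FROM movies
GROUP BY genre
ORDER BY SUM(revenue)

All groups:
  SciFi: 191
  Action: 220
  Romance: 237
  Drama: 672
  Horror: 855
  Comedy: 1353

Highest: Comedy (1353)
Lowest: SciFi (191)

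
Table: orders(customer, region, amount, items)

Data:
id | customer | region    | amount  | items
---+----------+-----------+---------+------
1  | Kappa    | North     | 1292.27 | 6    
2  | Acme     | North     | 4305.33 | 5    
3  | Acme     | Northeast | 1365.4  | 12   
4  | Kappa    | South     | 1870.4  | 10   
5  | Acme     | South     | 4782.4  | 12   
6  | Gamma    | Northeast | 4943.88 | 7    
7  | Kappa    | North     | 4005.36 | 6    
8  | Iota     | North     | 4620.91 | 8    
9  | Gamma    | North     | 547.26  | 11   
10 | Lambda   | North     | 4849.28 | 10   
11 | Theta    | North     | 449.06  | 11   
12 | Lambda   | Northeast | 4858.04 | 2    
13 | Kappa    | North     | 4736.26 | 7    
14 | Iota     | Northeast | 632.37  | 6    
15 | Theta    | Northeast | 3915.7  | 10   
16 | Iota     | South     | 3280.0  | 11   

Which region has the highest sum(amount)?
SELECT region, SUM(amount) as val
FROM orders
GROUP BY region
ORDER BY val DESC
LIMIT 1

Result: North with sum(amount) = 24805.73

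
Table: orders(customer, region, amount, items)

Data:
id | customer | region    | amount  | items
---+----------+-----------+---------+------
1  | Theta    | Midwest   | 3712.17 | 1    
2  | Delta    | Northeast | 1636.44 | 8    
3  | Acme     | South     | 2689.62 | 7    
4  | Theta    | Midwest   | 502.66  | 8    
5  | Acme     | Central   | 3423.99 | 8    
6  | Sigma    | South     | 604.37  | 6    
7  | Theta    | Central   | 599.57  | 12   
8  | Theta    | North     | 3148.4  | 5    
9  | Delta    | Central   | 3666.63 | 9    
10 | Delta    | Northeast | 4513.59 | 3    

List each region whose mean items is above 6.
SELECT region, AVG(items)
FROM orders
GROUP BY region
HAVING AVG(items) > 6

Result:
  Central: avg=9.67
  South: avg=6.50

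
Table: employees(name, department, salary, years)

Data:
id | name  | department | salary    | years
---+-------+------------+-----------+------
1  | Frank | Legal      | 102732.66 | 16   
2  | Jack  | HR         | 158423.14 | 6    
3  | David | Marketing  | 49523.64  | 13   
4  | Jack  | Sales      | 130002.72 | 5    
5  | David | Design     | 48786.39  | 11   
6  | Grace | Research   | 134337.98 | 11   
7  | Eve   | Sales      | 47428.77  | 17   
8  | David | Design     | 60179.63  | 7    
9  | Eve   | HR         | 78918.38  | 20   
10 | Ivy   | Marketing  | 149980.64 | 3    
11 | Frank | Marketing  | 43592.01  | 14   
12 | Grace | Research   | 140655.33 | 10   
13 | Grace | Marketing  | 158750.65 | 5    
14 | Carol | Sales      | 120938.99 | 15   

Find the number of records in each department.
SELECT department, COUNT(*) as count
FROM employees
GROUP BY department

Result:
  Design: 2
  HR: 2
  Legal: 1
  Marketing: 4
  Research: 2
  Sales: 3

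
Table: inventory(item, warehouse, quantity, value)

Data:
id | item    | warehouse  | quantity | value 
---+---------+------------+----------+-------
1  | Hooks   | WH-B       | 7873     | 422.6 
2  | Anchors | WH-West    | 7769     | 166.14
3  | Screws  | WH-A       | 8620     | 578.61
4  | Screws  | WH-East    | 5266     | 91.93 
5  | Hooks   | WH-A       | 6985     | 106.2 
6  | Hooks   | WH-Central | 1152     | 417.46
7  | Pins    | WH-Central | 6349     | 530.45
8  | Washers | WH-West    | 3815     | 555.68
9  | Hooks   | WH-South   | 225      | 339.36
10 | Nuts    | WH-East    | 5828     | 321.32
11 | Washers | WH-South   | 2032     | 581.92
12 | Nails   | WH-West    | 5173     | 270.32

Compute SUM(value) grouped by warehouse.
SELECT warehouse, SUM(value) as result
FROM inventory
GROUP BY warehouse

Result:
  WH-A: 684.81
  WH-B: 422.60
  WH-Central: 947.91
  WH-East: 413.25
  WH-South: 921.28
  WH-West: 992.14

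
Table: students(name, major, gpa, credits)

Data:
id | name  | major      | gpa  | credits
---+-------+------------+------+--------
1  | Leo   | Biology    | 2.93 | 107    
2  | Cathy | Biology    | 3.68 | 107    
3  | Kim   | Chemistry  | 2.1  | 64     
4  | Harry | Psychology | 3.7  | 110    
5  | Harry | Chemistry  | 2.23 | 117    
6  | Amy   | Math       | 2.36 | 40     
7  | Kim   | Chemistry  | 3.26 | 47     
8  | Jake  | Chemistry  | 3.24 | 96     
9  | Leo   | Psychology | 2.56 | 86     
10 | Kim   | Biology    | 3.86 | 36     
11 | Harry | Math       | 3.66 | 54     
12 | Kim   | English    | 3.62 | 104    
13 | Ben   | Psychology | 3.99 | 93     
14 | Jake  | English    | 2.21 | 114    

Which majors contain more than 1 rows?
SELECT major, COUNT(*) as cnt
FROM students
GROUP BY major
HAVING COUNT(*) > 1

Result:
  Biology: 3
  Chemistry: 4
  English: 2
  Math: 2
  Psychology: 3

Note: HAVING filters groups after aggregation, WHERE filters rows before.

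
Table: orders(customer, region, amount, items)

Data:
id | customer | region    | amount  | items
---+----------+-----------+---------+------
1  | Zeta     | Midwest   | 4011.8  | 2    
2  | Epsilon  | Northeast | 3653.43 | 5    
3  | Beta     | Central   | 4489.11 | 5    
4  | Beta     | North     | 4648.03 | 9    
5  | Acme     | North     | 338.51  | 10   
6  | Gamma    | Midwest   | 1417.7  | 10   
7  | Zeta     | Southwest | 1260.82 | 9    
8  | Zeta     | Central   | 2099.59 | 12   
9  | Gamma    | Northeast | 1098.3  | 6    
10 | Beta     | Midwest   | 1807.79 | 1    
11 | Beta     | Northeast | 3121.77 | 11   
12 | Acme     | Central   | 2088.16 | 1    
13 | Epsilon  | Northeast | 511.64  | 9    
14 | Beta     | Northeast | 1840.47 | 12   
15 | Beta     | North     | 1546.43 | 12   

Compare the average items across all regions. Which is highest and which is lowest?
SELECT region, AVG(items)
FROM orders
GROUP BY region
ORDER BY AVG(items)

All groups:
  Midwest: 4.33
  Central: 6.00
  Northeast: 8.60
  Southwest: 9.00
  North: 10.33

Highest: North (10.33)
Lowest: Midwest (4.33)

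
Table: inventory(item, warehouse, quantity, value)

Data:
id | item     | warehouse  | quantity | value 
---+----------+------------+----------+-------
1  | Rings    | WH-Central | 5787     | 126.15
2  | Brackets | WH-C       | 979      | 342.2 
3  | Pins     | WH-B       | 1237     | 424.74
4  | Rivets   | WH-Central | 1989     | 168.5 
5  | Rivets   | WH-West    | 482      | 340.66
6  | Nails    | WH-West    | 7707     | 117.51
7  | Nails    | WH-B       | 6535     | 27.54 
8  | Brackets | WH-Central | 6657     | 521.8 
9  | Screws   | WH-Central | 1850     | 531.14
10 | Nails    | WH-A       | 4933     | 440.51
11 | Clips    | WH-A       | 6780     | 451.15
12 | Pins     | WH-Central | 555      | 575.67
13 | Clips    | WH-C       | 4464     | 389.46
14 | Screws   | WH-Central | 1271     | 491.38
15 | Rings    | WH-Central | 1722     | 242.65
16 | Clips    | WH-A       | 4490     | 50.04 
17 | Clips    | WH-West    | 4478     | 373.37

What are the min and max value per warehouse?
SELECT warehouse, MIN(value), MAX(value)
FROM inventory
GROUP BY warehouse

Result:
  WH-A: min=50.04, max=451.15
  WH-B: min=27.54, max=424.74
  WH-C: min=342.20, max=389.46
  WH-Central: min=126.15, max=575.67
  WH-West: min=117.51, max=373.37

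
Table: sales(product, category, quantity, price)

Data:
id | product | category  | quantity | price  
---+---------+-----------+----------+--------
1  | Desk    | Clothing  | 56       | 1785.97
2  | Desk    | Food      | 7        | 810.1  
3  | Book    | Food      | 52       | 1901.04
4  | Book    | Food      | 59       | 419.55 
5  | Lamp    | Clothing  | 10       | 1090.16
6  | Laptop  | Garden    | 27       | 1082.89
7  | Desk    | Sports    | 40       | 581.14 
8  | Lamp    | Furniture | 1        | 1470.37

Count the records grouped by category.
SELECT category, COUNT(*) as count
FROM sales
GROUP BY category

Result:
  Clothing: 2
  Food: 3
  Furniture: 1
  Garden: 1
  Sports: 1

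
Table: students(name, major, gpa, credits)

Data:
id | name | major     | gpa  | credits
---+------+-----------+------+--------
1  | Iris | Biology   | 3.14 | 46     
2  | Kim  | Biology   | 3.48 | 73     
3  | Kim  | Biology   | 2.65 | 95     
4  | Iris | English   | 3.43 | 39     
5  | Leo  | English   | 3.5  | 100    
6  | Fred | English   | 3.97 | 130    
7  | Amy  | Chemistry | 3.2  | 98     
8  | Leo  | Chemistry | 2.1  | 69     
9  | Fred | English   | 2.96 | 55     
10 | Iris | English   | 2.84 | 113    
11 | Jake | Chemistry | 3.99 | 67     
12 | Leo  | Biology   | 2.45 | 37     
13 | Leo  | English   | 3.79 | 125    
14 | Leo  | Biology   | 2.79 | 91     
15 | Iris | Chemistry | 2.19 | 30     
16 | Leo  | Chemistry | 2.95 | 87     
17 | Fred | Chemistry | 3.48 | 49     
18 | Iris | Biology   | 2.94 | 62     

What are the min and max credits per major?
SELECT major, MIN(credits), MAX(credits)
FROM students
GROUP BY major

Result:
  Biology: min=37, max=95
  Chemistry: min=30, max=98
  English: min=39, max=130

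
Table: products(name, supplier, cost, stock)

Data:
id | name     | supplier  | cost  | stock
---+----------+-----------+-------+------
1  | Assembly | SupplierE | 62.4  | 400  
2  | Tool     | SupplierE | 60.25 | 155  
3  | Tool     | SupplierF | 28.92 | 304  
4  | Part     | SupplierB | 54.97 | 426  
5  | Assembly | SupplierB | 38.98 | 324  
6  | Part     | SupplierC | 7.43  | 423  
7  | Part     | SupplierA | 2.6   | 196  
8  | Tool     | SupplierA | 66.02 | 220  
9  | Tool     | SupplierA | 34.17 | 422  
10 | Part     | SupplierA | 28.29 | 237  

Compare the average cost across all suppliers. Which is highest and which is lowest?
SELECT supplier, AVG(cost)
FROM products
GROUP BY supplier
ORDER BY AVG(cost)

All groups:
  SupplierC: 7.43
  SupplierF: 28.92
  SupplierA: 32.77
  SupplierB: 46.98
  SupplierE: 61.33

Highest: SupplierE (61.33)
Lowest: SupplierC (7.43)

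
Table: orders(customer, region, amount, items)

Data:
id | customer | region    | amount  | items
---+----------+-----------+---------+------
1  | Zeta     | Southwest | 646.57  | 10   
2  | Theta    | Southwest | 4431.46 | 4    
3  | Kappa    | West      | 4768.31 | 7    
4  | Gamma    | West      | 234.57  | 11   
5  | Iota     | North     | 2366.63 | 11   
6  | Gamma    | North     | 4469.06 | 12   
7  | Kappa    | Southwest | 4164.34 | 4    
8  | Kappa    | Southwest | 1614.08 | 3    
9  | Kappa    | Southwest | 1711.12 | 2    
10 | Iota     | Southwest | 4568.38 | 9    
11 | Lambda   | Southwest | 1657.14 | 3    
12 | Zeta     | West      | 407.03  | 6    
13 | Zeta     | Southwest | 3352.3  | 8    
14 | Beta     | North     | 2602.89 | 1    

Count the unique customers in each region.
SELECT region, COUNT(DISTINCT customer)
FROM orders
GROUP BY region

Result:
  North: 3 distinct
  Southwest: 5 distinct
  West: 3 distinct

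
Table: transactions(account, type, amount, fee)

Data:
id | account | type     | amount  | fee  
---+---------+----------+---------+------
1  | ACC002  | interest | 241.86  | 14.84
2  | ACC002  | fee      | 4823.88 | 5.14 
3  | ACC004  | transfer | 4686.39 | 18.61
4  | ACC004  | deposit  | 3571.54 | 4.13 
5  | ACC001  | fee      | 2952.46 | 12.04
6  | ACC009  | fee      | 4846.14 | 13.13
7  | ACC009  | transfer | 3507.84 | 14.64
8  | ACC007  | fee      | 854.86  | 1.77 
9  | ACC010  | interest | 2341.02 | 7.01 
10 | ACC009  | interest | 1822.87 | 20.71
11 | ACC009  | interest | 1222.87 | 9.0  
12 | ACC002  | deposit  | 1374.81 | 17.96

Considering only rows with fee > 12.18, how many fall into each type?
SELECT type, COUNT(*)
FROM transactions
WHERE fee > 12.18
GROUP BY type

Note: WHERE filters rows before grouping.

Result:
  deposit: 1
  fee: 1
  interest: 2
  transfer: 2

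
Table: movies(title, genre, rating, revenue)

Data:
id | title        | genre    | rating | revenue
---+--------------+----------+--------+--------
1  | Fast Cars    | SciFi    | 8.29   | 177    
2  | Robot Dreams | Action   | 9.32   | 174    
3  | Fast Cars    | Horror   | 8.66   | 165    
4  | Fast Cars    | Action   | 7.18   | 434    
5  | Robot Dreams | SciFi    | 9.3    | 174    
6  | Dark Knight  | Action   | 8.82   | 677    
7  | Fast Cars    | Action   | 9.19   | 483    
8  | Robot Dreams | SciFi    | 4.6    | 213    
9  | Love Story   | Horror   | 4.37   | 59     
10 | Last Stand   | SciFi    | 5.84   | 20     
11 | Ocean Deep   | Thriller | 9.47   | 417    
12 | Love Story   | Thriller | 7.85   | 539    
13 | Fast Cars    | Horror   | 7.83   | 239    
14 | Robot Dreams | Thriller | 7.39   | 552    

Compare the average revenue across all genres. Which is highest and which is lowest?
SELECT genre, AVG(revenue)
FROM movies
GROUP BY genre
ORDER BY AVG(revenue)

All groups:
  SciFi: 146.00
  Horror: 154.33
  Action: 442.00
  Thriller: 502.67

Highest: Thriller (502.67)
Lowest: SciFi (146.00)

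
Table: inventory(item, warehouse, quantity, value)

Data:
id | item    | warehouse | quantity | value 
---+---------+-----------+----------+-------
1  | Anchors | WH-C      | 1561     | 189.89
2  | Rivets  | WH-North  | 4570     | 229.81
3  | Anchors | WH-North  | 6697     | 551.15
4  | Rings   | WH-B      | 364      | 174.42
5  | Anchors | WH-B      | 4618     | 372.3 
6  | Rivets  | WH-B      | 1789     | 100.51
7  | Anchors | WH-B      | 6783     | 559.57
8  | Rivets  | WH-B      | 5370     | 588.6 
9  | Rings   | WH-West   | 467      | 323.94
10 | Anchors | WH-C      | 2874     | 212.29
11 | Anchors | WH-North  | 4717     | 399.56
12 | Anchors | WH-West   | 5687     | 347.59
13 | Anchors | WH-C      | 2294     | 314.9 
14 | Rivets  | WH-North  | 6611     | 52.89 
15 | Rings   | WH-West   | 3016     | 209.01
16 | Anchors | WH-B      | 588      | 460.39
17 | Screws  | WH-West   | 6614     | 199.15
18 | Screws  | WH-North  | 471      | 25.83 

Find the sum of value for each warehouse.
SELECT warehouse, SUM(value) as result
FROM inventory
GROUP BY warehouse

Result:
  WH-B: 2255.79
  WH-C: 717.08
  WH-North: 1259.24
  WH-West: 1079.69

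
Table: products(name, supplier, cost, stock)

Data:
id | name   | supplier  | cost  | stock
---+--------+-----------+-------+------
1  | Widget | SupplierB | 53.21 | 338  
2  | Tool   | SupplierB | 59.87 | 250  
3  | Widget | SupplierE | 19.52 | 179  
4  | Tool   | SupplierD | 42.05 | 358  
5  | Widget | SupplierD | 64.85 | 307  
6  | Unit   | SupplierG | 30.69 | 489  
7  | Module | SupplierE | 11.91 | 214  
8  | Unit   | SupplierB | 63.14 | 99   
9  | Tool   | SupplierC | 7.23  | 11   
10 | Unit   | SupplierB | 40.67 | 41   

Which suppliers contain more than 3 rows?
SELECT supplier, COUNT(*) as cnt
FROM products
GROUP BY supplier
HAVING COUNT(*) > 3

Result:
  SupplierB: 4

Note: HAVING filters groups after aggregation, WHERE filters rows before.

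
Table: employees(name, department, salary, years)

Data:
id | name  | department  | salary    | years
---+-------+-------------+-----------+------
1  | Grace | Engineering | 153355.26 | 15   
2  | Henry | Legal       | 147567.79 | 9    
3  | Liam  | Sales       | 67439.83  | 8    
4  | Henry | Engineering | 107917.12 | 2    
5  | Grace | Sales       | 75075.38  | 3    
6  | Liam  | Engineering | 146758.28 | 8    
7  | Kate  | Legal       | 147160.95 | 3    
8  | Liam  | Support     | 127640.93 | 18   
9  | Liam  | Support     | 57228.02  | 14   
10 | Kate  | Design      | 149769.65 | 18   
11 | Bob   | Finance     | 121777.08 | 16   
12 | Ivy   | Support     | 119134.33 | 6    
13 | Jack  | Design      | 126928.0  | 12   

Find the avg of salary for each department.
SELECT department, AVG(salary) as result
FROM employees
GROUP BY department

Result:
  Design: 138348.83
  Engineering: 136010.22
  Finance: 121777.08
  Legal: 147364.37
  Sales: 71257.61
  Support: 101334.43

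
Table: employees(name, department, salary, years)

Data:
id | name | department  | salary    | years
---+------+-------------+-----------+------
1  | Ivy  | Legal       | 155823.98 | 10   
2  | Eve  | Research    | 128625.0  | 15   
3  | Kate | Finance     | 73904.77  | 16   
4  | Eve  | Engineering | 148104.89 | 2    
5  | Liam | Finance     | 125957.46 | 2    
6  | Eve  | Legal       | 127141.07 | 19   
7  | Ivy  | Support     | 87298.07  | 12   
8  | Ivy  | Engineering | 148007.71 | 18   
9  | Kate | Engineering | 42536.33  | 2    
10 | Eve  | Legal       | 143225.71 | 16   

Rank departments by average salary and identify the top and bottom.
SELECT department, AVG(salary)
FROM employees
GROUP BY department
ORDER BY AVG(salary)

All groups:
  Support: 87298.07
  Finance: 99931.12
  Engineering: 112882.98
  Research: 128625.00
  Legal: 142063.59

Highest: Legal (142063.59)
Lowest: Support (87298.07)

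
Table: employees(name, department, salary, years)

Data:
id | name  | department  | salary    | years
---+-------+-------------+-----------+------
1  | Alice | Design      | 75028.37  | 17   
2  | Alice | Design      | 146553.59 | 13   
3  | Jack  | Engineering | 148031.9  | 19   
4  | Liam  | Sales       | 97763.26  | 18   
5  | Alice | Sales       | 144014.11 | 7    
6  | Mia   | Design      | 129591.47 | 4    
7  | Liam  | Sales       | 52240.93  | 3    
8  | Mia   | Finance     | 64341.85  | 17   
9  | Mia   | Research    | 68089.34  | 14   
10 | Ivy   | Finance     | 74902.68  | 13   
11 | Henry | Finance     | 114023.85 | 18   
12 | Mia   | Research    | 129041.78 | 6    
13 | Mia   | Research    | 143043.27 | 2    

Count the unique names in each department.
SELECT department, COUNT(DISTINCT name)
FROM employees
GROUP BY department

Result:
  Design: 2 distinct
  Engineering: 1 distinct
  Finance: 3 distinct
  Research: 1 distinct
  Sales: 2 distinct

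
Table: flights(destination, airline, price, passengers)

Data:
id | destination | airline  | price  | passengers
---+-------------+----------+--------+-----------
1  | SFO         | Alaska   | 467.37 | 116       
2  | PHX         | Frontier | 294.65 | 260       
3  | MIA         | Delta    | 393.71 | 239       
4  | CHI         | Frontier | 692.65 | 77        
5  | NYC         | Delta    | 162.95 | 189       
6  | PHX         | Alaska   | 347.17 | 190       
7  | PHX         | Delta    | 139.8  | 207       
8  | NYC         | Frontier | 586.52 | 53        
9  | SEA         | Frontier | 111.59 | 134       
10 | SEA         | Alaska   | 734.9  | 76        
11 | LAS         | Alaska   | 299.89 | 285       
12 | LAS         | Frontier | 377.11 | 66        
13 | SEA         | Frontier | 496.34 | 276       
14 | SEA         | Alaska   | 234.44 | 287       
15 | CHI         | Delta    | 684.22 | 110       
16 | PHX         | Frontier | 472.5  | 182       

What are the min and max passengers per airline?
SELECT airline, MIN(passengers), MAX(passengers)
FROM flights
GROUP BY airline

Result:
  Alaska: min=76, max=287
  Delta: min=110, max=239
  Frontier: min=53, max=276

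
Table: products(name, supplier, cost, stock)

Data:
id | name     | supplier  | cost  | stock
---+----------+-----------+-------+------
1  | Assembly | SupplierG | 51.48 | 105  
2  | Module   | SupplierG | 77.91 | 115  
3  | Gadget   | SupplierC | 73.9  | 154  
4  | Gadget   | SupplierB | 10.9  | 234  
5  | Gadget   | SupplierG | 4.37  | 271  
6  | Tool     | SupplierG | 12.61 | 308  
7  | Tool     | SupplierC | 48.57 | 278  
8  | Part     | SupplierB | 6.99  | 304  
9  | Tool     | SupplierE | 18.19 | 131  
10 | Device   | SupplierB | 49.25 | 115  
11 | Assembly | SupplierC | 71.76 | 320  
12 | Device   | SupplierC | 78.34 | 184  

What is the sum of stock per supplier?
SELECT supplier, SUM(stock) as result
FROM products
GROUP BY supplier

Result:
  SupplierB: 653
  SupplierC: 936
  SupplierE: 131
  SupplierG: 799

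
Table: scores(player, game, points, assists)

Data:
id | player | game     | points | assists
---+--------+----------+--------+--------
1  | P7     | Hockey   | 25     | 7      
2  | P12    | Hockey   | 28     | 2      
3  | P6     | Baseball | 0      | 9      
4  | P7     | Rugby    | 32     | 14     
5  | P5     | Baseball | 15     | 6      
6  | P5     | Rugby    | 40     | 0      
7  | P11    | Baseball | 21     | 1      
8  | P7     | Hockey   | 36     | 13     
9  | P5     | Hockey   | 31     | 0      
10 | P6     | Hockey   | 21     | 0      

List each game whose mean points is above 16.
SELECT game, AVG(points)
FROM scores
GROUP BY game
HAVING AVG(points) > 16

Result:
  Hockey: avg=28.20
  Rugby: avg=36.00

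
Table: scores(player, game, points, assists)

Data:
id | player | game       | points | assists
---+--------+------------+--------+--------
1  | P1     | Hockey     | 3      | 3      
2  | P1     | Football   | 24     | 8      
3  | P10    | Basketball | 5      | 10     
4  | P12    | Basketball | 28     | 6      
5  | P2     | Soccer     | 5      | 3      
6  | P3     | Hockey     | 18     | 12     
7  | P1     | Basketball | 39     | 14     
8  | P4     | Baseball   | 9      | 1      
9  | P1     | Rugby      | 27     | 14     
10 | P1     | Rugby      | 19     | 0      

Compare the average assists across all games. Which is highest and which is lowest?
SELECT game, AVG(assists)
FROM scores
GROUP BY game
ORDER BY AVG(assists)

All groups:
  Baseball: 1.00
  Soccer: 3.00
  Rugby: 7.00
  Hockey: 7.50
  Football: 8.00
  Basketball: 10.00

Highest: Basketball (10.00)
Lowest: Baseball (1.00)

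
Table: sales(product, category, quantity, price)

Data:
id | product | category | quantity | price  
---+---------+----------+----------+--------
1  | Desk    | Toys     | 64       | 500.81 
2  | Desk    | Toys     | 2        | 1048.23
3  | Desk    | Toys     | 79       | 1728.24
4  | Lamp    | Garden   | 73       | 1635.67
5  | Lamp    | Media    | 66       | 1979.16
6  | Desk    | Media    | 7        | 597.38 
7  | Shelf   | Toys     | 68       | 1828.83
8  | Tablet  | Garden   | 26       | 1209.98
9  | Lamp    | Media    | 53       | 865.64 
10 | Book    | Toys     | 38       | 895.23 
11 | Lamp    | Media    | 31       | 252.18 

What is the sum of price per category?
SELECT category, SUM(price) as result
FROM sales
GROUP BY category

Result:
  Garden: 2845.65
  Media: 3694.36
  Toys: 6001.34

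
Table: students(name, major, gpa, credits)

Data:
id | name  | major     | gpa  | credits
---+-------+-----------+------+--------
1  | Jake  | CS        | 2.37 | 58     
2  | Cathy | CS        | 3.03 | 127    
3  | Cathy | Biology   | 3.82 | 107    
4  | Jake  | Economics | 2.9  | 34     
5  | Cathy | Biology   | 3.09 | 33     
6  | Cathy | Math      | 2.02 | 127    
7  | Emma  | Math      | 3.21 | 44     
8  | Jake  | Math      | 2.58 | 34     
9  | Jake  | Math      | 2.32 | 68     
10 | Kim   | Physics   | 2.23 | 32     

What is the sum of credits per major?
SELECT major, SUM(credits) as result
FROM students
GROUP BY major

Result:
  Biology: 140
  CS: 185
  Economics: 34
  Math: 273
  Physics: 32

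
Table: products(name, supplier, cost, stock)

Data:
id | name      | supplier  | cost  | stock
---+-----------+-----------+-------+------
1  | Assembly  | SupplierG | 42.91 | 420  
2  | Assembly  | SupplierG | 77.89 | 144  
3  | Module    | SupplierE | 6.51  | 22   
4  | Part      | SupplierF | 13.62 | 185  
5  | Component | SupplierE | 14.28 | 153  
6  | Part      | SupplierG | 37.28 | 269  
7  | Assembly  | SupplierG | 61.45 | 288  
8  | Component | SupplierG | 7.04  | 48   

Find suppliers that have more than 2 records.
SELECT supplier, COUNT(*) as cnt
FROM products
GROUP BY supplier
HAVING COUNT(*) > 2

Result:
  SupplierG: 5

Note: HAVING filters groups after aggregation, WHERE filters rows before.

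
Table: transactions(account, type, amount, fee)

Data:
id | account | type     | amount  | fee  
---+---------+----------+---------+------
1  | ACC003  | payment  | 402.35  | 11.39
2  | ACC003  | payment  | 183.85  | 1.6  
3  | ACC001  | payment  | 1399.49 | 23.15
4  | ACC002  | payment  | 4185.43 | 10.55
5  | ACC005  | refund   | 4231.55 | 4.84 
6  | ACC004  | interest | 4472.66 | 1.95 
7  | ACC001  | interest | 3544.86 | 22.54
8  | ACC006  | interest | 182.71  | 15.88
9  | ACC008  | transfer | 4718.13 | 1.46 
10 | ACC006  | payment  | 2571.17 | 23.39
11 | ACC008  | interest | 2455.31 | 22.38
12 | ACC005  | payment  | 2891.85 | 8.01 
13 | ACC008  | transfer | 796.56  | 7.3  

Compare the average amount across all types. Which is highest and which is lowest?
SELECT type, AVG(amount)
FROM transactions
GROUP BY type
ORDER BY AVG(amount)

All groups:
  payment: 1939.02
  interest: 2663.89
  transfer: 2757.35
  refund: 4231.55

Highest: refund (4231.55)
Lowest: payment (1939.02)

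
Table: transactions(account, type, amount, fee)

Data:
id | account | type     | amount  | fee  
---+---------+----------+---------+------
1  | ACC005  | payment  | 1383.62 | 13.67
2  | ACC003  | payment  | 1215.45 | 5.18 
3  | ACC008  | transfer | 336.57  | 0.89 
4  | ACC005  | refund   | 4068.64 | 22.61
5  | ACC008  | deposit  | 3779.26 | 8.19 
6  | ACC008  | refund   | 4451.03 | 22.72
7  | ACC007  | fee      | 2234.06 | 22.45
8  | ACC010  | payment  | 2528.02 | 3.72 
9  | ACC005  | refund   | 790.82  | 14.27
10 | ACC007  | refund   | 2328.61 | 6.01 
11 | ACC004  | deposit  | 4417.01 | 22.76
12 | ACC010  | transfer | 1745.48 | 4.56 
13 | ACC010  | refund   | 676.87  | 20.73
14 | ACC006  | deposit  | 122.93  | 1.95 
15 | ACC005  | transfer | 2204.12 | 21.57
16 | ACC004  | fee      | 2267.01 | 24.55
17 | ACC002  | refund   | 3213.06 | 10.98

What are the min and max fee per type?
SELECT type, MIN(fee), MAX(fee)
FROM transactions
GROUP BY type

Result:
  deposit: min=1.95, max=22.76
  fee: min=22.45, max=24.55
  payment: min=3.72, max=13.67
  refund: min=6.01, max=22.72
  transfer: min=0.89, max=21.57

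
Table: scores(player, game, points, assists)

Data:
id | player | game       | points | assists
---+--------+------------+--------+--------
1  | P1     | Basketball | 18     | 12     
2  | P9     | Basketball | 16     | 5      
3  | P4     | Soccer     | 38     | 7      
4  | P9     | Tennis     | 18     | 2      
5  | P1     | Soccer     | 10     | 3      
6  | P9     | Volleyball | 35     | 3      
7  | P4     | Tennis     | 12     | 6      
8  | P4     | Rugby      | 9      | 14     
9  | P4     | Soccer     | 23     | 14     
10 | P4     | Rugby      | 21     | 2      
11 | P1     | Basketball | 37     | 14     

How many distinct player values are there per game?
SELECT game, COUNT(DISTINCT player)
FROM scores
GROUP BY game

Result:
  Basketball: 2 distinct
  Rugby: 1 distinct
  Soccer: 2 distinct
  Tennis: 2 distinct
  Volleyball: 1 distinct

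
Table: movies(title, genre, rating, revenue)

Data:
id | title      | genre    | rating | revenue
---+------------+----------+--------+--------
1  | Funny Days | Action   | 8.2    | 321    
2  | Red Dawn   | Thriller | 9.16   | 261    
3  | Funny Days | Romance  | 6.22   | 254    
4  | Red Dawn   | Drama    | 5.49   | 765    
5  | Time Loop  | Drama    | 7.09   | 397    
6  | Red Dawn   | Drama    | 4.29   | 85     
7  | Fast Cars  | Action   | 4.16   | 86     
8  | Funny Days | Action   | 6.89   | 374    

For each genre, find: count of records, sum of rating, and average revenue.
SELECT genre,
       COUNT(*) as cnt,
       SUM(rating) as total_rating,
       AVG(revenue) as avg_revenue
FROM movies
GROUP BY genre

Result:
  Action: 3 records, 19.25 total rating, 260.33 avg revenue
  Drama: 3 records, 16.87 total rating, 415.67 avg revenue
  Romance: 1 records, 6.22 total rating, 254.00 avg revenue
  Thriller: 1 records, 9.16 total rating, 261.00 avg revenue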